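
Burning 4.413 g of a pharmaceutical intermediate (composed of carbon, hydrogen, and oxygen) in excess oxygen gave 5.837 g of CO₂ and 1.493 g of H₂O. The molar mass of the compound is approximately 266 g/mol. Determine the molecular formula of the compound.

C8H10O10

mol C = 5.837 g CO₂ ÷ 44.009 g/mol = 0.13263 mol
mol H = 2 × 1.493 g H₂O ÷ 18.015 g/mol = 0.16575 mol
mass O = 4.413 − (1.5930 + 0.16708) = 2.6529 g → mol O = 2.6529 ÷ 15.999 = 0.16582 mol
Divide by the smallest (0.13263 mol): C 1.000, H 1.250, O 1.250
Multiplying each by 4 gives whole numbers: C 4.00, H 5.00, O 5.00
Empirical formula: C4H5O5
Empirical-formula mass = 133.08 g/mol; 266 ÷ 133.08 ≈ 2, so the molecular formula is C8H10O10.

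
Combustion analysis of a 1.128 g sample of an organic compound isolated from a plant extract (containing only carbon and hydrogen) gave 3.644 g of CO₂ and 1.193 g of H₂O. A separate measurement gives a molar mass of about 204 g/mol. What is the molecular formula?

mol C = 3.644 g CO₂ ÷ 44.009 g/mol = 0.082801 mol
mol H = 2 × 1.193 g H₂O ÷ 18.015 g/mol = 0.13245 mol
Divide by the smallest (0.082801 mol): C 1.000, H 1.600
Multiplying each by 5 gives whole numbers: C 5.00, H 8.00
Empirical formula: C5H8
Empirical-formula mass = 68.12 g/mol; 204 ÷ 68.12 ≈ 3, so the molecular formula is C15H24.

C15H24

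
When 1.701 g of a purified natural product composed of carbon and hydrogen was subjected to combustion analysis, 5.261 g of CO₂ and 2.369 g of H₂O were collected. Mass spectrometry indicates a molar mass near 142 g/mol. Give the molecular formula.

C10H22

mol C = 5.261 g CO₂ ÷ 44.009 g/mol = 0.11954 mol
mol H = 2 × 2.369 g H₂O ÷ 18.015 g/mol = 0.26300 mol
Divide by the smallest (0.11954 mol): C 1.000, H 2.200
Multiplying each by 5 gives whole numbers: C 5.00, H 11.00
Empirical formula: C5H11
Empirical-formula mass = 71.14 g/mol; 142 ÷ 71.14 ≈ 2, so the molecular formula is C10H22.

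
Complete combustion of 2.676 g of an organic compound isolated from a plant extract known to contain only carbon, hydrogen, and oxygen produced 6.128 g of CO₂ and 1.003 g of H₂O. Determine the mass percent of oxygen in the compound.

mol C = 6.128 g CO₂ ÷ 44.009 g/mol = 0.13924 mol
mol H = 2 × 1.003 g H₂O ÷ 18.015 g/mol = 0.11135 mol
mass O = 2.676 − (1.6725 + 0.11224) = 0.89129 g → mol O = 0.89129 ÷ 15.999 = 0.055709 mol
mass % O = 0.89129 g ÷ 2.676 g × 100%

33.31%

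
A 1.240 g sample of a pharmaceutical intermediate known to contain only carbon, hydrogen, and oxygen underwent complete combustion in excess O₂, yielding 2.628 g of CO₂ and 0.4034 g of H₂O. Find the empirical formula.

mol C = 2.628 g CO₂ ÷ 44.009 g/mol = 0.059715 mol
mol H = 2 × 0.4034 g H₂O ÷ 18.015 g/mol = 0.044785 mol
mass O = 1.240 − (0.71724 + 0.045143) = 0.47762 g → mol O = 0.47762 ÷ 15.999 = 0.029853 mol
Divide by the smallest (0.029853 mol): C 2.000, H 1.500, O 1.000
Multiplying each by 2 gives whole numbers: C 4.00, H 3.00, O 2.00

C4H3O2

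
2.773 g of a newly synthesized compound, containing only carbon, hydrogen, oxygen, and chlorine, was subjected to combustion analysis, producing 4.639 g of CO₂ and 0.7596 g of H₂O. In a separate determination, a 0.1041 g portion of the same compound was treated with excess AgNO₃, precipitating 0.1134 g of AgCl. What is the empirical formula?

mol C = 4.639 g CO₂ ÷ 44.009 g/mol = 0.10541 mol
mol H = 2 × 0.7596 g H₂O ÷ 18.015 g/mol = 0.084330 mol
From the AgCl data: mol Cl per gram of compound = (0.1134 ÷ 143.318) ÷ 0.1041 = 0.0076008 mol/g, so in the 2.773 g combustion sample mol Cl = 0.021077 mol
mass O = 2.773 − (1.2661 + 0.085004 + 0.74718) = 0.67473 g → mol O = 0.67473 ÷ 15.999 = 0.042173 mol
Divide by the smallest (0.021077 mol): C 5.001, H 4.001, Cl 1.000, O 2.001

C5H4ClO2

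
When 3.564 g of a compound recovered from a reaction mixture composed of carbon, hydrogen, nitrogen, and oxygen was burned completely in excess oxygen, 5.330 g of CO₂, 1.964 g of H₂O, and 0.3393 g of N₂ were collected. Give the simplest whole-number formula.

C5H9NO4

mol C = 5.330 g CO₂ ÷ 44.009 g/mol = 0.12111 mol
mol H = 2 × 1.964 g H₂O ÷ 18.015 g/mol = 0.21804 mol
mol N = 2 × 0.3393 g N₂ ÷ 28.014 g/mol = 0.024224 mol
mass O = 3.564 − (1.4547 + 0.21978 + 0.33930) = 1.5502 g → mol O = 1.5502 ÷ 15.999 = 0.096896 mol
Divide by the smallest (0.024224 mol): C 5.000, H 9.001, N 1.000, O 4.000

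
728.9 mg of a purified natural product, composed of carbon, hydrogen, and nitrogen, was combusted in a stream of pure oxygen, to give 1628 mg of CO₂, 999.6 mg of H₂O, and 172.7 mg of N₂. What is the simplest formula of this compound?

C3H9N

mol C = 1.628 g CO₂ ÷ 44.009 g/mol = 0.036992 mol
mol H = 2 × 0.9996 g H₂O ÷ 18.015 g/mol = 0.11097 mol
mol N = 2 × 0.1727 g N₂ ÷ 28.014 g/mol = 0.012330 mol
Divide by the smallest (0.012330 mol): C 3.000, H 9.001, N 1.000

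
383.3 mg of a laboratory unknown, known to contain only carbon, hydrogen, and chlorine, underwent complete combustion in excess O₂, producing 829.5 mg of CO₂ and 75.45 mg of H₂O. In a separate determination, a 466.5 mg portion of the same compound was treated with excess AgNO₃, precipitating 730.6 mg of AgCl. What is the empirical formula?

mol C = 0.8295 g CO₂ ÷ 44.009 g/mol = 0.018848 mol
mol H = 2 × 0.07545 g H₂O ÷ 18.015 g/mol = 0.0083764 mol
From the AgCl data: mol Cl per gram of compound = (0.7306 ÷ 143.318) ÷ 0.4665 = 0.010928 mol/g, so in the 0.3833 g combustion sample mol Cl = 0.0041886 mol
Divide by the smallest (0.0041886 mol): C 4.500, H 2.000, Cl 1.000
Multiplying each by 2 gives whole numbers: C 9.00, H 4.00, Cl 2.00

C9H4Cl2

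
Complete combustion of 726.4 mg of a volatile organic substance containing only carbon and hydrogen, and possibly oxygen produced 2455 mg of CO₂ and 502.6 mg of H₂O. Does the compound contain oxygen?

no

mol C = 2.455 g CO₂ ÷ 44.009 g/mol = 0.055784 mol
mol H = 2 × 0.5026 g H₂O ÷ 18.015 g/mol = 0.055798 mol
C and H together account for 0.72627 g — essentially the entire 0.7264 g sample — so the compound contains no oxygen.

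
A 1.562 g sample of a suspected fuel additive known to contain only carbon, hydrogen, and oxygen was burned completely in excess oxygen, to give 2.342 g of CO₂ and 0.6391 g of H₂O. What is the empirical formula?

C3H4O3

mol C = 2.342 g CO₂ ÷ 44.009 g/mol = 0.053216 mol
mol H = 2 × 0.6391 g H₂O ÷ 18.015 g/mol = 0.070952 mol
mass O = 1.562 − (0.63918 + 0.071520) = 0.85130 g → mol O = 0.85130 ÷ 15.999 = 0.053209 mol
Divide by the smallest (0.053209 mol): C 1.000, H 1.333, O 1.000
Multiplying each by 3 gives whole numbers: C 3.00, H 4.00, O 3.00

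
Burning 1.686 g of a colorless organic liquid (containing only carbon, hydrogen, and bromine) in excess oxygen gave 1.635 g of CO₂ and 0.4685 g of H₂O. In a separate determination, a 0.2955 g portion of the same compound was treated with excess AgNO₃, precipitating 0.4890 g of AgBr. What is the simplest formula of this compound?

mol C = 1.635 g CO₂ ÷ 44.009 g/mol = 0.037151 mol
mol H = 2 × 0.4685 g H₂O ÷ 18.015 g/mol = 0.052012 mol
From the AgBr data: mol Br per gram of compound = (0.4890 ÷ 187.772) ÷ 0.2955 = 0.0088129 mol/g, so in the 1.686 g combustion sample mol Br = 0.014859 mol
Divide by the smallest (0.014859 mol): C 2.500, H 3.500, Br 1.000
Multiplying each by 2 gives whole numbers: C 5.00, H 7.00, Br 2.00

C5H7Br2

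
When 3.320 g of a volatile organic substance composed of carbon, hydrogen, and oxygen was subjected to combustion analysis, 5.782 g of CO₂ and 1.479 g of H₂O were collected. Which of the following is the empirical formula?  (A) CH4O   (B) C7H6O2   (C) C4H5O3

(C) C4H5O3

mol C = 5.782 g CO₂ ÷ 44.009 g/mol = 0.13138 mol
mol H = 2 × 1.479 g H₂O ÷ 18.015 g/mol = 0.16420 mol
mass O = 3.320 − (1.5780 + 0.16551) = 1.5765 g → mol O = 1.5765 ÷ 15.999 = 0.098535 mol
Divide by the smallest (0.098535 mol): C 1.333, H 1.666, O 1.000
Multiplying each by 3 gives whole numbers: C 4.00, H 5.00, O 3.00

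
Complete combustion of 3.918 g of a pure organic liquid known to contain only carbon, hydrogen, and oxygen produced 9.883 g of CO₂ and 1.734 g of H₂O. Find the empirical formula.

C7H6O2

mol C = 9.883 g CO₂ ÷ 44.009 g/mol = 0.22457 mol
mol H = 2 × 1.734 g H₂O ÷ 18.015 g/mol = 0.19251 mol
mass O = 3.918 − (2.6973 + 0.19405) = 1.0267 g → mol O = 1.0267 ÷ 15.999 = 0.064171 mol
Divide by the smallest (0.064171 mol): C 3.500, H 3.000, O 1.000
Multiplying each by 2 gives whole numbers: C 7.00, H 6.00, O 2.00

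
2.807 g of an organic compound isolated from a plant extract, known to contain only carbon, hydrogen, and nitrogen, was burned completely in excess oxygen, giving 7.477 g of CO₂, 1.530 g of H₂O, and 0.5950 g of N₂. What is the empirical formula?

mol C = 7.477 g CO₂ ÷ 44.009 g/mol = 0.16990 mol
mol H = 2 × 1.530 g H₂O ÷ 18.015 g/mol = 0.16986 mol
mol N = 2 × 0.5950 g N₂ ÷ 28.014 g/mol = 0.042479 mol
Divide by the smallest (0.042479 mol): C 4.000, H 3.999, N 1.000

C4H4N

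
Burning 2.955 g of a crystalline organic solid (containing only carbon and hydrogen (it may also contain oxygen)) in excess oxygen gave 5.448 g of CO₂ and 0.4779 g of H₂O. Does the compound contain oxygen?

mol C = 5.448 g CO₂ ÷ 44.009 g/mol = 0.12379 mol
mol H = 2 × 0.4779 g H₂O ÷ 18.015 g/mol = 0.053056 mol
C and H account for only 1.5404 g of the 2.955 g sample; the remaining 1.4146 g must be oxygen.

yes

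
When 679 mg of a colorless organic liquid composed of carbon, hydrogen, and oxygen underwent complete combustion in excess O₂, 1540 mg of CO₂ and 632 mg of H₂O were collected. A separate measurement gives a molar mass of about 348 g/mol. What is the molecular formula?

mol C = 1.54 g CO₂ ÷ 44.009 g/mol = 0.03499 mol
mol H = 2 × 0.632 g H₂O ÷ 18.015 g/mol = 0.07016 mol
mass O = 0.679 − (0.4203 + 0.07073) = 0.1880 g → mol O = 0.1880 ÷ 15.999 = 0.01175 mol
Divide by the smallest (0.01175 mol): C 2.978, H 5.972, O 1.000
Empirical formula: C3H6O
Empirical-formula mass = 58.08 g/mol; 348 ÷ 58.08 ≈ 6, so the molecular formula is C18H36O6.

C18H36O6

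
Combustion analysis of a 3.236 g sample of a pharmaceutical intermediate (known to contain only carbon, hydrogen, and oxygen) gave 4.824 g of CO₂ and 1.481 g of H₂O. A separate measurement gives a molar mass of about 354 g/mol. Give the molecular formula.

C12H18O12

mol C = 4.824 g CO₂ ÷ 44.009 g/mol = 0.10961 mol
mol H = 2 × 1.481 g H₂O ÷ 18.015 g/mol = 0.16442 mol
mass O = 3.236 − (1.3166 + 0.16573) = 1.7537 g → mol O = 1.7537 ÷ 15.999 = 0.10961 mol
Divide by the smallest (0.10961 mol): C 1.000, H 1.500, O 1.000
Multiplying each by 2 gives whole numbers: C 2.00, H 3.00, O 2.00
Empirical formula: C2H3O2
Empirical-formula mass = 59.04 g/mol; 354 ÷ 59.04 ≈ 6, so the molecular formula is C12H18O12.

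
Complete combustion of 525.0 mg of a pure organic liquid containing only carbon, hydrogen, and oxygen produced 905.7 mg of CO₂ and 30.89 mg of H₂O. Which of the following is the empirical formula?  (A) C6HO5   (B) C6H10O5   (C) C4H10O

mol C = 0.9057 g CO₂ ÷ 44.009 g/mol = 0.020580 mol
mol H = 2 × 0.03089 g H₂O ÷ 18.015 g/mol = 0.0034294 mol
mass O = 0.5250 − (0.24718 + 0.0034568) = 0.27436 g → mol O = 0.27436 ÷ 15.999 = 0.017148 mol
Divide by the smallest (0.0034294 mol): C 6.001, H 1.000, O 5.000

(A) C6HO5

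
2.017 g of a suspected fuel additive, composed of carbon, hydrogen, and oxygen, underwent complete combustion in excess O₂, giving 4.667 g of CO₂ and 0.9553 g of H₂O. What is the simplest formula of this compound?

mol C = 4.667 g CO₂ ÷ 44.009 g/mol = 0.10605 mol
mol H = 2 × 0.9553 g H₂O ÷ 18.015 g/mol = 0.10606 mol
mass O = 2.017 − (1.2737 + 0.10690) = 0.63637 g → mol O = 0.63637 ÷ 15.999 = 0.039776 mol
Divide by the smallest (0.039776 mol): C 2.666, H 2.666, O 1.000
Multiplying each by 3 gives whole numbers: C 8.00, H 8.00, O 3.00

C8H8O3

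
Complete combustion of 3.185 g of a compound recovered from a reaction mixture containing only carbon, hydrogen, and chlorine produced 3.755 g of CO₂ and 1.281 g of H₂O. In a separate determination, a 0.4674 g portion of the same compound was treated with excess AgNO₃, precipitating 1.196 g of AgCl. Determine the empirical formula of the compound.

mol C = 3.755 g CO₂ ÷ 44.009 g/mol = 0.085323 mol
mol H = 2 × 1.281 g H₂O ÷ 18.015 g/mol = 0.14221 mol
From the AgCl data: mol Cl per gram of compound = (1.196 ÷ 143.318) ÷ 0.4674 = 0.017854 mol/g, so in the 3.185 g combustion sample mol Cl = 0.056866 mol
Divide by the smallest (0.056866 mol): C 1.500, H 2.501, Cl 1.000
Multiplying each by 2 gives whole numbers: C 3.00, H 5.00, Cl 2.00

C3H5Cl2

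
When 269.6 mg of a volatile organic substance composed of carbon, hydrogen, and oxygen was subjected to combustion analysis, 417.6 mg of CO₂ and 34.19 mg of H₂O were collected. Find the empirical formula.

C5H2O5

mol C = 0.4176 g CO₂ ÷ 44.009 g/mol = 0.0094890 mol
mol H = 2 × 0.03419 g H₂O ÷ 18.015 g/mol = 0.0037957 mol
mass O = 0.2696 − (0.11397 + 0.0038261) = 0.15180 g → mol O = 0.15180 ÷ 15.999 = 0.0094882 mol
Divide by the smallest (0.0037957 mol): C 2.500, H 1.000, O 2.500
Multiplying each by 2 gives whole numbers: C 5.00, H 2.00, O 5.00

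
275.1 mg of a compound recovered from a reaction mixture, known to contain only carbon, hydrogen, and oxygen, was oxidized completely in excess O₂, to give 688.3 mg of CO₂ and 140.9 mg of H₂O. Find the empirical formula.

mol C = 0.6883 g CO₂ ÷ 44.009 g/mol = 0.015640 mol
mol H = 2 × 0.1409 g H₂O ÷ 18.015 g/mol = 0.015643 mol
mass O = 0.2751 − (0.18785 + 0.015768) = 0.071481 g → mol O = 0.071481 ÷ 15.999 = 0.0044678 mol
Divide by the smallest (0.0044678 mol): C 3.501, H 3.501, O 1.000
Multiplying each by 2 gives whole numbers: C 7.00, H 7.00, O 2.00

C7H7O2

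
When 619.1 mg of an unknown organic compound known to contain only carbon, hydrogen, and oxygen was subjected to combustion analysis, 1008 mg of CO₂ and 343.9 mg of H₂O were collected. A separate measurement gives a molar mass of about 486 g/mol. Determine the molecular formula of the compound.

mol C = 1.008 g CO₂ ÷ 44.009 g/mol = 0.022904 mol
mol H = 2 × 0.3439 g H₂O ÷ 18.015 g/mol = 0.038179 mol
mass O = 0.6191 − (0.27510 + 0.038485) = 0.30551 g → mol O = 0.30551 ÷ 15.999 = 0.019096 mol
Divide by the smallest (0.019096 mol): C 1.199, H 1.999, O 1.000
Multiplying each by 5 gives whole numbers: C 6.00, H 10.00, O 5.00
Empirical formula: C6H10O5
Empirical-formula mass = 162.14 g/mol; 486 ÷ 162.14 ≈ 3, so the molecular formula is C18H30O15.

C18H30O15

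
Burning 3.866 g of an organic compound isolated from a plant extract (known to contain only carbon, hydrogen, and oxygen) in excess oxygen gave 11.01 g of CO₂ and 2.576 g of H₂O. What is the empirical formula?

C7H8O

mol C = 11.01 g CO₂ ÷ 44.009 g/mol = 0.25018 mol
mol H = 2 × 2.576 g H₂O ÷ 18.015 g/mol = 0.28598 mol
mass O = 3.866 − (3.0049 + 0.28827) = 0.57286 g → mol O = 0.57286 ÷ 15.999 = 0.035806 mol
Divide by the smallest (0.035806 mol): C 6.987, H 7.987, O 1.000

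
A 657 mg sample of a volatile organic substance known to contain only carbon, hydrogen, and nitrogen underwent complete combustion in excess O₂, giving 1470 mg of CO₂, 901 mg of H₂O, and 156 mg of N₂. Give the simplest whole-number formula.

C3H9N

mol C = 1.47 g CO₂ ÷ 44.009 g/mol = 0.03340 mol
mol H = 2 × 0.901 g H₂O ÷ 18.015 g/mol = 0.1000 mol
mol N = 2 × 0.156 g N₂ ÷ 28.014 g/mol = 0.01114 mol
Divide by the smallest (0.01114 mol): C 2.999, H 8.981, N 1.000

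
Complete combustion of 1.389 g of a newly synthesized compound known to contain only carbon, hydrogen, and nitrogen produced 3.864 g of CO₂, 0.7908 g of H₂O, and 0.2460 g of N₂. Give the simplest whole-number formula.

mol C = 3.864 g CO₂ ÷ 44.009 g/mol = 0.087800 mol
mol H = 2 × 0.7908 g H₂O ÷ 18.015 g/mol = 0.087794 mol
mol N = 2 × 0.2460 g N₂ ÷ 28.014 g/mol = 0.017563 mol
Divide by the smallest (0.017563 mol): C 4.999, H 4.999, N 1.000

C5H5N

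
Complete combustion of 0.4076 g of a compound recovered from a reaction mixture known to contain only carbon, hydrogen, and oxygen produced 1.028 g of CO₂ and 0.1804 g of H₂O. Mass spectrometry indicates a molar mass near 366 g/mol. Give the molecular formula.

mol C = 1.028 g CO₂ ÷ 44.009 g/mol = 0.023359 mol
mol H = 2 × 0.1804 g H₂O ÷ 18.015 g/mol = 0.020028 mol
mass O = 0.4076 − (0.28056 + 0.020188) = 0.10685 g → mol O = 0.10685 ÷ 15.999 = 0.0066785 mol
Divide by the smallest (0.0066785 mol): C 3.498, H 2.999, O 1.000
Multiplying each by 2 gives whole numbers: C 7.00, H 6.00, O 2.00
Empirical formula: C7H6O2
Empirical-formula mass = 122.12 g/mol; 366 ÷ 122.12 ≈ 3, so the molecular formula is C21H18O6.

C21H18O6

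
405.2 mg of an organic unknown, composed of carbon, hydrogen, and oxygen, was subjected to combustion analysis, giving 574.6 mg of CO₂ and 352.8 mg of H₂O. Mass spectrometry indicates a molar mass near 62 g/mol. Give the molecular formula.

C2H6O2

mol C = 0.5746 g CO₂ ÷ 44.009 g/mol = 0.013056 mol
mol H = 2 × 0.3528 g H₂O ÷ 18.015 g/mol = 0.039167 mol
mass O = 0.4052 − (0.15682 + 0.039481) = 0.20890 g → mol O = 0.20890 ÷ 15.999 = 0.013057 mol
Divide by the smallest (0.013056 mol): C 1.000, H 3.000, O 1.000
Empirical formula: CH3O
Empirical-formula mass = 31.03 g/mol; 62 ÷ 31.03 ≈ 2, so the molecular formula is C2H6O2.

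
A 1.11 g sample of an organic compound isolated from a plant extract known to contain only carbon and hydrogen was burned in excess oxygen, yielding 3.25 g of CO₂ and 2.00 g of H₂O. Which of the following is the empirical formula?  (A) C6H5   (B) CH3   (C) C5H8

mol C = 3.25 g CO₂ ÷ 44.009 g/mol = 0.07385 mol
mol H = 2 × 2.00 g H₂O ÷ 18.015 g/mol = 0.2220 mol
Divide by the smallest (0.07385 mol): C 1.000, H 3.007

(B) CH3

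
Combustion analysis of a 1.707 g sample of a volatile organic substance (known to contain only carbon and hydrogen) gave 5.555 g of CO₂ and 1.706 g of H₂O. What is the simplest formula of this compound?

C2H3

mol C = 5.555 g CO₂ ÷ 44.009 g/mol = 0.12622 mol
mol H = 2 × 1.706 g H₂O ÷ 18.015 g/mol = 0.18940 mol
Divide by the smallest (0.12622 mol): C 1.000, H 1.500
Multiplying each by 2 gives whole numbers: C 2.00, H 3.00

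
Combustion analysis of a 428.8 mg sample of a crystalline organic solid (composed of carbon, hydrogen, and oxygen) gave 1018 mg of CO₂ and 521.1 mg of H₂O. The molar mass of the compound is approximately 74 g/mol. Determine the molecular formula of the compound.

C4H10O

mol C = 1.018 g CO₂ ÷ 44.009 g/mol = 0.023132 mol
mol H = 2 × 0.5211 g H₂O ÷ 18.015 g/mol = 0.057852 mol
mass O = 0.4288 − (0.27783 + 0.058315) = 0.092651 g → mol O = 0.092651 ÷ 15.999 = 0.0057911 mol
Divide by the smallest (0.0057911 mol): C 3.994, H 9.990, O 1.000
Empirical formula: C4H10O
Empirical-formula mass = 74.12 g/mol; 74 ÷ 74.12 ≈ 1, so the molecular formula is C4H10O.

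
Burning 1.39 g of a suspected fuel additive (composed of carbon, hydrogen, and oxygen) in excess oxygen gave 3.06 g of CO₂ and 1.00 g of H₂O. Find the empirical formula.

C5H8O2

mol C = 3.06 g CO₂ ÷ 44.009 g/mol = 0.06953 mol
mol H = 2 × 1.00 g H₂O ÷ 18.015 g/mol = 0.1110 mol
mass O = 1.39 − (0.8351 + 0.1119) = 0.4430 g → mol O = 0.4430 ÷ 15.999 = 0.02769 mol
Divide by the smallest (0.02769 mol): C 2.511, H 4.010, O 1.000
Multiplying each by 2 gives whole numbers: C 5.02, H 8.02, O 2.00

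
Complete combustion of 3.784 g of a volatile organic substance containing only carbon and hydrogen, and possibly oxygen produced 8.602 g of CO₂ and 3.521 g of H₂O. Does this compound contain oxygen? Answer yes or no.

yes

mol C = 8.602 g CO₂ ÷ 44.009 g/mol = 0.19546 mol
mol H = 2 × 3.521 g H₂O ÷ 18.015 g/mol = 0.39090 mol
C and H account for only 2.7417 g of the 3.784 g sample; the remaining 1.0423 g must be oxygen.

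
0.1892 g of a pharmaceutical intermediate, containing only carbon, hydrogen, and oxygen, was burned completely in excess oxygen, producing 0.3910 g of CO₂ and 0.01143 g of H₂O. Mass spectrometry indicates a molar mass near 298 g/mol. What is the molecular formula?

mol C = 0.3910 g CO₂ ÷ 44.009 g/mol = 0.0088845 mol
mol H = 2 × 0.01143 g H₂O ÷ 18.015 g/mol = 0.0012689 mol
mass O = 0.1892 − (0.10671 + 0.0012791) = 0.081209 g → mol O = 0.081209 ÷ 15.999 = 0.0050759 mol
Divide by the smallest (0.0012689 mol): C 7.002, H 1.000, O 4.000
Empirical formula: C7HO4
Empirical-formula mass = 149.08 g/mol; 298 ÷ 149.08 ≈ 2, so the molecular formula is C14H2O8.

C14H2O8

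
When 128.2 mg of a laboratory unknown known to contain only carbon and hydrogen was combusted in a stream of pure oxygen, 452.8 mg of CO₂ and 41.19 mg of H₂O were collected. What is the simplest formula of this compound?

C9H4

mol C = 0.4528 g CO₂ ÷ 44.009 g/mol = 0.010289 mol
mol H = 2 × 0.04119 g H₂O ÷ 18.015 g/mol = 0.0045729 mol
Divide by the smallest (0.0045729 mol): C 2.250, H 1.000
Multiplying each by 4 gives whole numbers: C 9.00, H 4.00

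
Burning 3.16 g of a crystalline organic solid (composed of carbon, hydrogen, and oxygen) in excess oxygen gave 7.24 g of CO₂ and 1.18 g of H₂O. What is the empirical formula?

C5H4O2

mol C = 7.24 g CO₂ ÷ 44.009 g/mol = 0.1645 mol
mol H = 2 × 1.18 g H₂O ÷ 18.015 g/mol = 0.1310 mol
mass O = 3.16 − (1.976 + 0.1320) = 1.052 g → mol O = 1.052 ÷ 15.999 = 0.06575 mol
Divide by the smallest (0.06575 mol): C 2.502, H 1.992, O 1.000
Multiplying each by 2 gives whole numbers: C 5.00, H 3.98, O 2.00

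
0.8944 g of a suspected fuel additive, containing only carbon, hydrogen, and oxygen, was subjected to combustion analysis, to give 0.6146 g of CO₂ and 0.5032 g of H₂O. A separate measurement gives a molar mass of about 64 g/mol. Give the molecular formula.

CH4O3

mol C = 0.6146 g CO₂ ÷ 44.009 g/mol = 0.013965 mol
mol H = 2 × 0.5032 g H₂O ÷ 18.015 g/mol = 0.055865 mol
mass O = 0.8944 − (0.16774 + 0.056311) = 0.67035 g → mol O = 0.67035 ÷ 15.999 = 0.041900 mol
Divide by the smallest (0.013965 mol): C 1.000, H 4.000, O 3.000
Empirical formula: CH4O3
Empirical-formula mass = 64.04 g/mol; 64 ÷ 64.04 ≈ 1, so the molecular formula is CH4O3.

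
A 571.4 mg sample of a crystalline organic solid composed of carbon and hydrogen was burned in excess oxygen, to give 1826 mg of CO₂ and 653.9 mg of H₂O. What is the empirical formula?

C4H7

mol C = 1.826 g CO₂ ÷ 44.009 g/mol = 0.041492 mol
mol H = 2 × 0.6539 g H₂O ÷ 18.015 g/mol = 0.072595 mol
Divide by the smallest (0.041492 mol): C 1.000, H 1.750
Multiplying each by 4 gives whole numbers: C 4.00, H 7.00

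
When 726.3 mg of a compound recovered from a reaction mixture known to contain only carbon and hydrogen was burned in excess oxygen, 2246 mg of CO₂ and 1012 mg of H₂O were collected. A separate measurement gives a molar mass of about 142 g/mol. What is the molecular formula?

C10H22

mol C = 2.246 g CO₂ ÷ 44.009 g/mol = 0.051035 mol
mol H = 2 × 1.012 g H₂O ÷ 18.015 g/mol = 0.11235 mol
Divide by the smallest (0.051035 mol): C 1.000, H 2.201
Multiplying each by 5 gives whole numbers: C 5.00, H 11.01
Empirical formula: C5H11
Empirical-formula mass = 71.14 g/mol; 142 ÷ 71.14 ≈ 2, so the molecular formula is C10H22.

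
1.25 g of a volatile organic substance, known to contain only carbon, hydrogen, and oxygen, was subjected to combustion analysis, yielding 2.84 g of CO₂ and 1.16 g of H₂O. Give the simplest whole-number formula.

C3H6O

mol C = 2.84 g CO₂ ÷ 44.009 g/mol = 0.06453 mol
mol H = 2 × 1.16 g H₂O ÷ 18.015 g/mol = 0.1288 mol
mass O = 1.25 − (0.7751 + 0.1298) = 0.3451 g → mol O = 0.3451 ÷ 15.999 = 0.02157 mol
Divide by the smallest (0.02157 mol): C 2.992, H 5.971, O 1.000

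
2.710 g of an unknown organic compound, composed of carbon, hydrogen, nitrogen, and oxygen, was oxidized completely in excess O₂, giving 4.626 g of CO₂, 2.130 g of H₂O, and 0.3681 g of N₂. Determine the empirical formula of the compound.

C4H9NO2

mol C = 4.626 g CO₂ ÷ 44.009 g/mol = 0.10511 mol
mol H = 2 × 2.130 g H₂O ÷ 18.015 g/mol = 0.23647 mol
mol N = 2 × 0.3681 g N₂ ÷ 28.014 g/mol = 0.026280 mol
mass O = 2.710 − (1.2625 + 0.23836 + 0.36810) = 0.84100 g → mol O = 0.84100 ÷ 15.999 = 0.052566 mol
Divide by the smallest (0.026280 mol): C 4.000, H 8.998, N 1.000, O 2.000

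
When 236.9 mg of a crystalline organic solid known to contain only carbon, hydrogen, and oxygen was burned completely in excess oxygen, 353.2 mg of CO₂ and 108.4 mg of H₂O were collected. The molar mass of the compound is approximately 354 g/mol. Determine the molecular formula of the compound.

mol C = 0.3532 g CO₂ ÷ 44.009 g/mol = 0.0080256 mol
mol H = 2 × 0.1084 g H₂O ÷ 18.015 g/mol = 0.012034 mol
mass O = 0.2369 − (0.096396 + 0.012131) = 0.12837 g → mol O = 0.12837 ÷ 15.999 = 0.0080238 mol
Divide by the smallest (0.0080238 mol): C 1.000, H 1.500, O 1.000
Multiplying each by 2 gives whole numbers: C 2.00, H 3.00, O 2.00
Empirical formula: C2H3O2
Empirical-formula mass = 59.04 g/mol; 354 ÷ 59.04 ≈ 6, so the molecular formula is C12H18O12.

C12H18O12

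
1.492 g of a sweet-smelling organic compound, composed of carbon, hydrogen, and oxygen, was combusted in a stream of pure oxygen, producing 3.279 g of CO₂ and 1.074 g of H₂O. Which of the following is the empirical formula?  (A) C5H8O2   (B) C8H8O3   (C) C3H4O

(A) C5H8O2

mol C = 3.279 g CO₂ ÷ 44.009 g/mol = 0.074507 mol
mol H = 2 × 1.074 g H₂O ÷ 18.015 g/mol = 0.11923 mol
mass O = 1.492 − (0.89491 + 0.12019) = 0.47690 g → mol O = 0.47690 ÷ 15.999 = 0.029808 mol
Divide by the smallest (0.029808 mol): C 2.500, H 4.000, O 1.000
Multiplying each by 2 gives whole numbers: C 5.00, H 8.00, O 2.00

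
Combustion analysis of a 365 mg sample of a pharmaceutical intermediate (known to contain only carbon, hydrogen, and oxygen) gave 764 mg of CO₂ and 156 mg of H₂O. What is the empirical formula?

C2H2O

mol C = 0.764 g CO₂ ÷ 44.009 g/mol = 0.01736 mol
mol H = 2 × 0.156 g H₂O ÷ 18.015 g/mol = 0.01732 mol
mass O = 0.365 − (0.2085 + 0.01746) = 0.1390 g → mol O = 0.1390 ÷ 15.999 = 0.008690 mol
Divide by the smallest (0.008690 mol): C 1.998, H 1.993, O 1.000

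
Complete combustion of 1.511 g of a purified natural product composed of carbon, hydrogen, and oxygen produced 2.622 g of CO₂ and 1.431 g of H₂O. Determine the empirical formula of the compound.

C3H8O2

mol C = 2.622 g CO₂ ÷ 44.009 g/mol = 0.059579 mol
mol H = 2 × 1.431 g H₂O ÷ 18.015 g/mol = 0.15887 mol
mass O = 1.511 − (0.71560 + 0.16014) = 0.63526 g → mol O = 0.63526 ÷ 15.999 = 0.039706 mol
Divide by the smallest (0.039706 mol): C 1.500, H 4.001, O 1.000
Multiplying each by 2 gives whole numbers: C 3.00, H 8.00, O 2.00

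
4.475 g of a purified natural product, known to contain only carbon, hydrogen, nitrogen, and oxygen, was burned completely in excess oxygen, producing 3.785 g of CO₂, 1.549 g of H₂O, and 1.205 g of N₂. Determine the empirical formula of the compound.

mol C = 3.785 g CO₂ ÷ 44.009 g/mol = 0.086005 mol
mol H = 2 × 1.549 g H₂O ÷ 18.015 g/mol = 0.17197 mol
mol N = 2 × 1.205 g N₂ ÷ 28.014 g/mol = 0.086028 mol
mass O = 4.475 − (1.0330 + 0.17334 + 1.2050) = 2.0636 g → mol O = 2.0636 ÷ 15.999 = 0.12899 mol
Divide by the smallest (0.086005 mol): C 1.000, H 2.000, N 1.000, O 1.500
Multiplying each by 2 gives whole numbers: C 2.00, H 4.00, N 2.00, O 3.00

C2H4N2O3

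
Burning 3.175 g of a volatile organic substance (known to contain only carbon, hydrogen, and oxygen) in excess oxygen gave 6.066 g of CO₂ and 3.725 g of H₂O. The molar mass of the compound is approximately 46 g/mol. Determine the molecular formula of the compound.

C2H6O

mol C = 6.066 g CO₂ ÷ 44.009 g/mol = 0.13784 mol
mol H = 2 × 3.725 g H₂O ÷ 18.015 g/mol = 0.41354 mol
mass O = 3.175 − (1.6555 + 0.41685) = 1.1026 g → mol O = 1.1026 ÷ 15.999 = 0.068917 mol
Divide by the smallest (0.068917 mol): C 2.000, H 6.001, O 1.000
Empirical formula: C2H6O
Empirical-formula mass = 46.07 g/mol; 46 ÷ 46.07 ≈ 1, so the molecular formula is C2H6O.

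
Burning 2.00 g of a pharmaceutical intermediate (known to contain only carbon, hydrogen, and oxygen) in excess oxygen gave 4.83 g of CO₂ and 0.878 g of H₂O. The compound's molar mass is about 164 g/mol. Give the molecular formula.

C9H8O3

mol C = 4.83 g CO₂ ÷ 44.009 g/mol = 0.1098 mol
mol H = 2 × 0.878 g H₂O ÷ 18.015 g/mol = 0.09747 mol
mass O = 2.00 − (1.318 + 0.09825) = 0.5835 g → mol O = 0.5835 ÷ 15.999 = 0.03647 mol
Divide by the smallest (0.03647 mol): C 3.009, H 2.672, O 1.000
Multiplying each by 3 gives whole numbers: C 9.03, H 8.02, O 3.00
Empirical formula: C9H8O3
Empirical-formula mass = 164.16 g/mol; 164 ÷ 164.16 ≈ 1, so the molecular formula is C9H8O3.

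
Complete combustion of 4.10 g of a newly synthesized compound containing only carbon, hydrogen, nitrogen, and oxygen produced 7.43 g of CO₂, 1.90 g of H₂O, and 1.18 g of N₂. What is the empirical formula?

mol C = 7.43 g CO₂ ÷ 44.009 g/mol = 0.1688 mol
mol H = 2 × 1.90 g H₂O ÷ 18.015 g/mol = 0.2109 mol
mol N = 2 × 1.18 g N₂ ÷ 28.014 g/mol = 0.08424 mol
mass O = 4.10 − (2.028 + 0.2126 + 1.180) = 0.6796 g → mol O = 0.6796 ÷ 15.999 = 0.04248 mol
Divide by the smallest (0.04248 mol): C 3.975, H 4.966, N 1.983, O 1.000

C4H5N2O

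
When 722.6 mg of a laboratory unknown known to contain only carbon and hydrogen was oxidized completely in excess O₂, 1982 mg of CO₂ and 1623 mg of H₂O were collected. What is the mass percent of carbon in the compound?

74.86%

mol C = 1.982 g CO₂ ÷ 44.009 g/mol = 0.045036 mol
mol H = 2 × 1.623 g H₂O ÷ 18.015 g/mol = 0.18018 mol
mass % C = 0.54093 g ÷ 0.7226 g × 100%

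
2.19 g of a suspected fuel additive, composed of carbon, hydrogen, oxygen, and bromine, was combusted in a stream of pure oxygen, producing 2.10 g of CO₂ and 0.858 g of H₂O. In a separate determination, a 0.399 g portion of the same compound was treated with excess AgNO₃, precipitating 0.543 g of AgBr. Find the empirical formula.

mol C = 2.10 g CO₂ ÷ 44.009 g/mol = 0.04772 mol
mol H = 2 × 0.858 g H₂O ÷ 18.015 g/mol = 0.09525 mol
From the AgBr data: mol Br per gram of compound = (0.543 ÷ 187.772) ÷ 0.399 = 0.007248 mol/g, so in the 2.19 g combustion sample mol Br = 0.01587 mol
mass O = 2.19 − (0.5731 + 0.09602 + 1.268) = 0.2526 g → mol O = 0.2526 ÷ 15.999 = 0.01579 mol
Divide by the smallest (0.01579 mol): C 3.022, H 6.033, Br 1.005, O 1.000

C3H6BrO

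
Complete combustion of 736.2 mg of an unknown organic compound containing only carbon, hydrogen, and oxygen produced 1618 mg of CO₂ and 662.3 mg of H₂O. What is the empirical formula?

mol C = 1.618 g CO₂ ÷ 44.009 g/mol = 0.036765 mol
mol H = 2 × 0.6623 g H₂O ÷ 18.015 g/mol = 0.073528 mol
mass O = 0.7362 − (0.44159 + 0.074116) = 0.22050 g → mol O = 0.22050 ÷ 15.999 = 0.013782 mol
Divide by the smallest (0.013782 mol): C 2.668, H 5.335, O 1.000
Multiplying each by 3 gives whole numbers: C 8.00, H 16.01, O 3.00

C8H16O3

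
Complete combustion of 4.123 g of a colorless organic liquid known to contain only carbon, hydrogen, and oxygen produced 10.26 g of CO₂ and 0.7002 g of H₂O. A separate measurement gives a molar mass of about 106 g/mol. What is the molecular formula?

mol C = 10.26 g CO₂ ÷ 44.009 g/mol = 0.23313 mol
mol H = 2 × 0.7002 g H₂O ÷ 18.015 g/mol = 0.077735 mol
mass O = 4.123 − (2.8002 + 0.078357) = 1.2445 g → mol O = 1.2445 ÷ 15.999 = 0.077784 mol
Divide by the smallest (0.077735 mol): C 2.999, H 1.000, O 1.001
Empirical formula: C3HO
Empirical-formula mass = 53.04 g/mol; 106 ÷ 53.04 ≈ 2, so the molecular formula is C6H2O2.

C6H2O2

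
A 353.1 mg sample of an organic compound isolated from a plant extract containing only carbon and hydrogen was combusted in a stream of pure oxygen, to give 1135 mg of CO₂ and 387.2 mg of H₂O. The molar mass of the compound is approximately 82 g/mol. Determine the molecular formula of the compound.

C6H10

mol C = 1.135 g CO₂ ÷ 44.009 g/mol = 0.025790 mol
mol H = 2 × 0.3872 g H₂O ÷ 18.015 g/mol = 0.042986 mol
Divide by the smallest (0.025790 mol): C 1.000, H 1.667
Multiplying each by 3 gives whole numbers: C 3.00, H 5.00
Empirical formula: C3H5
Empirical-formula mass = 41.07 g/mol; 82 ÷ 41.07 ≈ 2, so the molecular formula is C6H10.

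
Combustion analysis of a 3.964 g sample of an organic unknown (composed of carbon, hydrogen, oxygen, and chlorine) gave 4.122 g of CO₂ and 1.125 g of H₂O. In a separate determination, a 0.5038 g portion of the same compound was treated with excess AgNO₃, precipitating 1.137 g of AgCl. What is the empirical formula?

mol C = 4.122 g CO₂ ÷ 44.009 g/mol = 0.093663 mol
mol H = 2 × 1.125 g H₂O ÷ 18.015 g/mol = 0.12490 mol
From the AgCl data: mol Cl per gram of compound = (1.137 ÷ 143.318) ÷ 0.5038 = 0.015747 mol/g, so in the 3.964 g combustion sample mol Cl = 0.062422 mol
mass O = 3.964 − (1.1250 + 0.12590 + 2.2128) = 0.50028 g → mol O = 0.50028 ÷ 15.999 = 0.031269 mol
Divide by the smallest (0.031269 mol): C 2.995, H 3.994, Cl 1.996, O 1.000

C3H4Cl2O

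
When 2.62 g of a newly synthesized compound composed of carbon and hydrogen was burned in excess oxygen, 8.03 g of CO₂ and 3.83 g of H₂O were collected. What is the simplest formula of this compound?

C3H7

mol C = 8.03 g CO₂ ÷ 44.009 g/mol = 0.1825 mol
mol H = 2 × 3.83 g H₂O ÷ 18.015 g/mol = 0.4252 mol
Divide by the smallest (0.1825 mol): C 1.000, H 2.330
Multiplying each by 3 gives whole numbers: C 3.00, H 6.99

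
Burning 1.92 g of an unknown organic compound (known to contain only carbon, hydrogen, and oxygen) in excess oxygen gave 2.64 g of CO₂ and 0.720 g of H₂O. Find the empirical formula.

C6H8O7

mol C = 2.64 g CO₂ ÷ 44.009 g/mol = 0.05999 mol
mol H = 2 × 0.720 g H₂O ÷ 18.015 g/mol = 0.07993 mol
mass O = 1.92 − (0.7205 + 0.08057) = 1.119 g → mol O = 1.119 ÷ 15.999 = 0.06994 mol
Divide by the smallest (0.05999 mol): C 1.000, H 1.332, O 1.166
Multiplying each by 6 gives whole numbers: C 6.00, H 7.99, O 7.00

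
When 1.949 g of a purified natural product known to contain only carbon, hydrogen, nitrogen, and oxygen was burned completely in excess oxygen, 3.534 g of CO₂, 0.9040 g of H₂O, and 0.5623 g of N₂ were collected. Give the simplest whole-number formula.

mol C = 3.534 g CO₂ ÷ 44.009 g/mol = 0.080302 mol
mol H = 2 × 0.9040 g H₂O ÷ 18.015 g/mol = 0.10036 mol
mol N = 2 × 0.5623 g N₂ ÷ 28.014 g/mol = 0.040144 mol
mass O = 1.949 − (0.96450 + 0.10116 + 0.56230) = 0.32103 g → mol O = 0.32103 ÷ 15.999 = 0.020066 mol
Divide by the smallest (0.020066 mol): C 4.002, H 5.002, N 2.001, O 1.000

C4H5N2O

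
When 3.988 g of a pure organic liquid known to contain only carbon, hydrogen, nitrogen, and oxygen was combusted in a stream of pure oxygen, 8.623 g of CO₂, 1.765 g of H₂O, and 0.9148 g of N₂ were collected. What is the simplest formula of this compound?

mol C = 8.623 g CO₂ ÷ 44.009 g/mol = 0.19594 mol
mol H = 2 × 1.765 g H₂O ÷ 18.015 g/mol = 0.19595 mol
mol N = 2 × 0.9148 g N₂ ÷ 28.014 g/mol = 0.065310 mol
mass O = 3.988 − (2.3534 + 0.19752 + 0.91480) = 0.52228 g → mol O = 0.52228 ÷ 15.999 = 0.032645 mol
Divide by the smallest (0.032645 mol): C 6.002, H 6.002, N 2.001, O 1.000

C6H6N2O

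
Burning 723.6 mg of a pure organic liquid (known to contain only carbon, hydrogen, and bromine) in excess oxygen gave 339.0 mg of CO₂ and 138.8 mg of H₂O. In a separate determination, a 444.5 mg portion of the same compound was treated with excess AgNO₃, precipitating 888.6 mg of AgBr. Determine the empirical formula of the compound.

mol C = 0.3390 g CO₂ ÷ 44.009 g/mol = 0.0077030 mol
mol H = 2 × 0.1388 g H₂O ÷ 18.015 g/mol = 0.015409 mol
From the AgBr data: mol Br per gram of compound = (0.8886 ÷ 187.772) ÷ 0.4445 = 0.010646 mol/g, so in the 0.7236 g combustion sample mol Br = 0.0077038 mol
Divide by the smallest (0.0077030 mol): C 1.000, H 2.000, Br 1.000

CH2Br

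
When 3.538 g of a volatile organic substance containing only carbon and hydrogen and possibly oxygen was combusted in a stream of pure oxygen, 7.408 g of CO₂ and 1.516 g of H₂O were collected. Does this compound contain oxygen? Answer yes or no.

mol C = 7.408 g CO₂ ÷ 44.009 g/mol = 0.16833 mol
mol H = 2 × 1.516 g H₂O ÷ 18.015 g/mol = 0.16830 mol
C and H account for only 2.1915 g of the 3.538 g sample; the remaining 1.3465 g must be oxygen.

yes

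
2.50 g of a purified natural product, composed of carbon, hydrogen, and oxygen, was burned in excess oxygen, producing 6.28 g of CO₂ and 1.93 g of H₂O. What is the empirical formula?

C4H6O

mol C = 6.28 g CO₂ ÷ 44.009 g/mol = 0.1427 mol
mol H = 2 × 1.93 g H₂O ÷ 18.015 g/mol = 0.2143 mol
mass O = 2.50 − (1.714 + 0.2160) = 0.5701 g → mol O = 0.5701 ÷ 15.999 = 0.03563 mol
Divide by the smallest (0.03563 mol): C 4.005, H 6.013, O 1.000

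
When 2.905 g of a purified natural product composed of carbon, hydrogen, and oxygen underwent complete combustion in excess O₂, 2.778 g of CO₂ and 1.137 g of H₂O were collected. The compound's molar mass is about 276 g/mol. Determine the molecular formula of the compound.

mol C = 2.778 g CO₂ ÷ 44.009 g/mol = 0.063123 mol
mol H = 2 × 1.137 g H₂O ÷ 18.015 g/mol = 0.12623 mol
mass O = 2.905 − (0.75818 + 0.12724) = 2.0196 g → mol O = 2.0196 ÷ 15.999 = 0.12623 mol
Divide by the smallest (0.063123 mol): C 1.000, H 2.000, O 2.000
Empirical formula: CH2O2
Empirical-formula mass = 46.02 g/mol; 276 ÷ 46.02 ≈ 6, so the molecular formula is C6H12O12.

C6H12O12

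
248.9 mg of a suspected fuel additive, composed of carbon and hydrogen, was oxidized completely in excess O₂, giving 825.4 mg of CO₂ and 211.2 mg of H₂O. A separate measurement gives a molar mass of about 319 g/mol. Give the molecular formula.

C24H30

mol C = 0.8254 g CO₂ ÷ 44.009 g/mol = 0.018755 mol
mol H = 2 × 0.2112 g H₂O ÷ 18.015 g/mol = 0.023447 mol
Divide by the smallest (0.018755 mol): C 1.000, H 1.250
Multiplying each by 4 gives whole numbers: C 4.00, H 5.00
Empirical formula: C4H5
Empirical-formula mass = 53.08 g/mol; 319 ÷ 53.08 ≈ 6, so the molecular formula is C24H30.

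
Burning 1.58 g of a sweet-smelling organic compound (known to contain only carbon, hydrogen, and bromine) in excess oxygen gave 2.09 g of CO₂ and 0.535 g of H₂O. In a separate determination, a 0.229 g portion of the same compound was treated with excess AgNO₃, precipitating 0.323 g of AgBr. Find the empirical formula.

mol C = 2.09 g CO₂ ÷ 44.009 g/mol = 0.04749 mol
mol H = 2 × 0.535 g H₂O ÷ 18.015 g/mol = 0.05939 mol
From the AgBr data: mol Br per gram of compound = (0.323 ÷ 187.772) ÷ 0.229 = 0.007512 mol/g, so in the 1.58 g combustion sample mol Br = 0.01187 mol
Divide by the smallest (0.01187 mol): C 4.001, H 5.004, Br 1.000

C4H5Br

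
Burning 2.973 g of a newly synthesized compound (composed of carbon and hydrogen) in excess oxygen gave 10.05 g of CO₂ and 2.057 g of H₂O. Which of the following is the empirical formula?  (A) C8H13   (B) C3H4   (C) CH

(C) CH

mol C = 10.05 g CO₂ ÷ 44.009 g/mol = 0.22836 mol
mol H = 2 × 2.057 g H₂O ÷ 18.015 g/mol = 0.22837 mol
Divide by the smallest (0.22836 mol): C 1.000, H 1.000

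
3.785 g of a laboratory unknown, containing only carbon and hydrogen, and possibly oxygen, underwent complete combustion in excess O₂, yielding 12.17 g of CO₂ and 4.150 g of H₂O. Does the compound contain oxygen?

no

mol C = 12.17 g CO₂ ÷ 44.009 g/mol = 0.27653 mol
mol H = 2 × 4.150 g H₂O ÷ 18.015 g/mol = 0.46073 mol
C and H together account for 3.7859 g — essentially the entire 3.785 g sample — so the compound contains no oxygen.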